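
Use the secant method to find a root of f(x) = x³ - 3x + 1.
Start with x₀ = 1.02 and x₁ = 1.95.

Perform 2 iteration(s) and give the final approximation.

f(x) = x³ - 3x + 1
x₀ = 1.02, x₁ = 1.95

Secant formula: x_{n+1} = x_n - f(x_n)(x_n - x_{n-1})/(f(x_n) - f(x_{n-1}))

Iteration 1:
  f(1.020000) = -0.998792
  f(1.950000) = 2.564875
  x_2 = 1.950000 - 2.564875×(1.950000 - 1.020000)/(2.564875 - (-0.998792))
       = 1.280652
Iteration 2:
  f(1.950000) = 2.564875
  f(1.280652) = -0.741598
  x_3 = 1.280652 - (-0.741598)×(1.280652 - 1.950000)/(-0.741598 - 2.564875)
       = 1.430778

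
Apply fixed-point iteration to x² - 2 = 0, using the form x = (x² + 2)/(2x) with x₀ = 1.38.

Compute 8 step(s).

Equation: x² - 2 = 0
Fixed-point form: x = (x² + 2)/(2x)
x₀ = 1.38

x_1 = g(1.380000) = 1.414638
x_2 = g(1.414638) = 1.414214
x_3 = g(1.414214) = 1.414214
x_4 = g(1.414214) = 1.414214
x_5 = g(1.414214) = 1.414214
x_6 = g(1.414214) = 1.414214
x_7 = g(1.414214) = 1.414214
x_8 = g(1.414214) = 1.414214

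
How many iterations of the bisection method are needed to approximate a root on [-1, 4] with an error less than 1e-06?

We need (b-a)/2^n ≤ 1e-06
(4 - (-1))/2^n ≤ 1e-06
5/2^n ≤ 1e-06
2^n ≥ 5000000
n ≥ log₂(5000000) = 22.25
n ≥ 23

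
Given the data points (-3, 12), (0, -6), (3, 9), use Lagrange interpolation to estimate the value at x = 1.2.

Lagrange interpolation formula:
P(x) = Σ yᵢ × Lᵢ(x)
where Lᵢ(x) = Π_{j≠i} (x - xⱼ)/(xᵢ - xⱼ)

L_0(1.2) = (1.2 - 0)/(-3 - 0) × (1.2 - 3)/(-3 - 3) = -0.120000
L_1(1.2) = (1.2 - (-3))/(0 - (-3)) × (1.2 - 3)/(0 - 3) = 0.840000
L_2(1.2) = (1.2 - (-3))/(3 - (-3)) × (1.2 - 0)/(3 - 0) = 0.280000

P(1.2) = 12×L_0(1.2) + (-6)×L_1(1.2) + 9×L_2(1.2)
P(1.2) = -3.960000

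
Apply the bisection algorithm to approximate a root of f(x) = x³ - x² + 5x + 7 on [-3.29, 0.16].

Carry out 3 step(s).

f(x) = x³ - x² + 5x + 7
Initial interval: [-3.29, 0.16]

Iteration 1:
  c_1 = (-3.290000 + 0.160000)/2 = -1.565000
  f(c_1) = f(-1.565000) = -7.107262
  f(a) × f(c) ≥ 0, new interval: [-1.565000, 0.160000]
Iteration 2:
  c_2 = (-1.565000 + 0.160000)/2 = -0.702500
  f(c_2) = f(-0.702500) = 2.647306
  f(a) × f(c) < 0, new interval: [-1.565000, -0.702500]
Iteration 3:
  c_3 = (-1.565000 + (-0.702500))/2 = -1.133750
  f(c_3) = f(-1.133750) = -1.411449
  f(a) × f(c) ≥ 0, new interval: [-1.133750, -0.702500]

After 3 iteration(s), the approximation is c_3 = -1.133750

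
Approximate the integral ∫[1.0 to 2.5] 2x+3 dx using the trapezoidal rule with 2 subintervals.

f(x) = 2x+3
a = 1.0, b = 2.5, n = 2
h = (b - a)/n = 0.750000

Trapezoidal rule: (h/2)[f(x₀) + 2f(x₁) + 2f(x₂) + ... + f(xₙ)]

x_0 = 1.0000, f(x_0) = 5.000000, coefficient = 1
x_1 = 1.7500, f(x_1) = 6.500000, coefficient = 2
x_2 = 2.5000, f(x_2) = 8.000000, coefficient = 1

I ≈ (0.750000/2) × 26.000000 = 9.750000
Exact value: 9.750000
Error: 0.000000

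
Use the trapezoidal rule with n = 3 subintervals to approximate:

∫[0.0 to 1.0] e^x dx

f(x) = e^x
a = 0.0, b = 1.0, n = 3
h = (b - a)/n = 0.333333

Trapezoidal rule: (h/2)[f(x₀) + 2f(x₁) + 2f(x₂) + ... + f(xₙ)]

x_0 = 0.0000, f(x_0) = 1.000000, coefficient = 1
x_1 = 0.3333, f(x_1) = 1.395612, coefficient = 2
x_2 = 0.6667, f(x_2) = 1.947734, coefficient = 2
x_3 = 1.0000, f(x_3) = 2.718282, coefficient = 1

I ≈ (0.333333/2) × 10.404975 = 1.734162
Exact value: 1.718282
Error: 0.015881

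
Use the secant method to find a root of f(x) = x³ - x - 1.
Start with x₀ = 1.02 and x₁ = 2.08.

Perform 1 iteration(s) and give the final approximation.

f(x) = x³ - x - 1
x₀ = 1.02, x₁ = 2.08

Secant formula: x_{n+1} = x_n - f(x_n)(x_n - x_{n-1})/(f(x_n) - f(x_{n-1}))

Iteration 1:
  f(1.020000) = -0.958792
  f(2.080000) = 5.918912
  x_2 = 2.080000 - 5.918912×(2.080000 - 1.020000)/(5.918912 - (-0.958792))
       = 1.167770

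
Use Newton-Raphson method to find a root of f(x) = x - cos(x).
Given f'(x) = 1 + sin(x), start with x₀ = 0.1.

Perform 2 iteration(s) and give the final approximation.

f(x) = x - cos(x)
f'(x) = 1 + sin(x)
x₀ = 0.1

Newton-Raphson formula: x_{n+1} = x_n - f(x_n)/f'(x_n)

Iteration 1:
  f(0.100000) = -0.895004
  f'(0.100000) = 1.099833
  x_1 = 0.100000 - (-0.895004)/1.099833 = 0.913763
Iteration 2:
  f(0.913763) = 0.302993
  f'(0.913763) = 1.791808
  x_2 = 0.913763 - 0.302993/1.791808 = 0.744664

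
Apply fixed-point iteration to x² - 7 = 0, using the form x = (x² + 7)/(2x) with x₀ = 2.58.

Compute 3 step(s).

Equation: x² - 7 = 0
Fixed-point form: x = (x² + 7)/(2x)
x₀ = 2.58

x_1 = g(2.580000) = 2.646589
x_2 = g(2.646589) = 2.645751
x_3 = g(2.645751) = 2.645751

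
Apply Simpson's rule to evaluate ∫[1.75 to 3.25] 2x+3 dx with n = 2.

f(x) = 2x+3
a = 1.75, b = 3.25, n = 2
h = (b - a)/n = 0.750000

Simpson's rule: (h/3)[f(x₀) + 4f(x₁) + 2f(x₂) + ... + f(xₙ)]

x_0 = 1.7500, f(x_0) = 6.500000, coefficient = 1
x_1 = 2.5000, f(x_1) = 8.000000, coefficient = 4
x_2 = 3.2500, f(x_2) = 9.500000, coefficient = 1

I ≈ (0.750000/3) × 48.000000 = 12.000000
Exact value: 12.000000
Error: 0.000000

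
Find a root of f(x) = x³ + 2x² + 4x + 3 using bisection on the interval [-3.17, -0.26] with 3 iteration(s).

f(x) = x³ + 2x² + 4x + 3
Initial interval: [-3.17, -0.26]

Iteration 1:
  c_1 = (-3.170000 + (-0.260000))/2 = -1.715000
  f(c_1) = f(-1.715000) = -3.021751
  f(a) × f(c) ≥ 0, new interval: [-1.715000, -0.260000]
Iteration 2:
  c_2 = (-1.715000 + (-0.260000))/2 = -0.987500
  f(c_2) = f(-0.987500) = 0.037346
  f(a) × f(c) < 0, new interval: [-1.715000, -0.987500]
Iteration 3:
  c_3 = (-1.715000 + (-0.987500))/2 = -1.351250
  f(c_3) = f(-1.351250) = -1.220463
  f(a) × f(c) ≥ 0, new interval: [-1.351250, -0.987500]

After 3 iteration(s), the approximation is c_3 = -1.351250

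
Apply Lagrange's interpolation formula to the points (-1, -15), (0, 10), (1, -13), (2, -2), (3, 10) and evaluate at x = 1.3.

Lagrange interpolation formula:
P(x) = Σ yᵢ × Lᵢ(x)
where Lᵢ(x) = Π_{j≠i} (x - xⱼ)/(xᵢ - xⱼ)

L_0(1.3) = (1.3 - 0)/(-1 - 0) × (1.3 - 1)/(-1 - 1) × (1.3 - 2)/(-1 - 2) × (1.3 - 3)/(-1 - 3) = 0.019338
L_1(1.3) = (1.3 - (-1))/(0 - (-1)) × (1.3 - 1)/(0 - 1) × (1.3 - 2)/(0 - 2) × (1.3 - 3)/(0 - 3) = -0.136850
L_2(1.3) = (1.3 - (-1))/(1 - (-1)) × (1.3 - 0)/(1 - 0) × (1.3 - 2)/(1 - 2) × (1.3 - 3)/(1 - 3) = 0.889525
L_3(1.3) = (1.3 - (-1))/(2 - (-1)) × (1.3 - 0)/(2 - 0) × (1.3 - 1)/(2 - 1) × (1.3 - 3)/(2 - 3) = 0.254150
L_4(1.3) = (1.3 - (-1))/(3 - (-1)) × (1.3 - 0)/(3 - 0) × (1.3 - 1)/(3 - 1) × (1.3 - 2)/(3 - 2) = -0.026163

P(1.3) = (-15)×L_0(1.3) + 10×L_1(1.3) + (-13)×L_2(1.3) + (-2)×L_3(1.3) + 10×L_4(1.3)
P(1.3) = -13.992312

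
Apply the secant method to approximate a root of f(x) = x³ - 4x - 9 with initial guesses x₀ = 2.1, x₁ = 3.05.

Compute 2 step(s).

f(x) = x³ - 4x - 9
x₀ = 2.1, x₁ = 3.05

Secant formula: x_{n+1} = x_n - f(x_n)(x_n - x_{n-1})/(f(x_n) - f(x_{n-1}))

Iteration 1:
  f(2.100000) = -8.139000
  f(3.050000) = 7.172625
  x_2 = 3.050000 - 7.172625×(3.050000 - 2.100000)/(7.172625 - (-8.139000))
       = 2.604979
Iteration 2:
  f(3.050000) = 7.172625
  f(2.604979) = -1.742747
  x_3 = 2.604979 - (-1.742747)×(2.604979 - 3.050000)/(-1.742747 - 7.172625)
       = 2.691970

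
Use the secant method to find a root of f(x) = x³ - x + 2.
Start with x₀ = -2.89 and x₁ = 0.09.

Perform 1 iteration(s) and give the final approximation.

f(x) = x³ - x + 2
x₀ = -2.89, x₁ = 0.09

Secant formula: x_{n+1} = x_n - f(x_n)(x_n - x_{n-1})/(f(x_n) - f(x_{n-1}))

Iteration 1:
  f(-2.890000) = -19.247569
  f(0.090000) = 1.910729
  x_2 = 0.090000 - 1.910729×(0.090000 - (-2.890000))/(1.910729 - (-19.247569))
       = -0.179113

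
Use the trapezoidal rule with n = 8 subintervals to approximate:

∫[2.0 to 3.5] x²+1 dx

f(x) = x²+1
a = 2.0, b = 3.5, n = 8
h = (b - a)/n = 0.187500

Trapezoidal rule: (h/2)[f(x₀) + 2f(x₁) + 2f(x₂) + ... + f(xₙ)]

x_0 = 2.0000, f(x_0) = 5.000000, coefficient = 1
x_1 = 2.1875, f(x_1) = 5.785156, coefficient = 2
x_2 = 2.3750, f(x_2) = 6.640625, coefficient = 2
x_3 = 2.5625, f(x_3) = 7.566406, coefficient = 2
x_4 = 2.7500, f(x_4) = 8.562500, coefficient = 2
x_5 = 2.9375, f(x_5) = 9.628906, coefficient = 2
x_6 = 3.1250, f(x_6) = 10.765625, coefficient = 2
x_7 = 3.3125, f(x_7) = 11.972656, coefficient = 2
x_8 = 3.5000, f(x_8) = 13.250000, coefficient = 1

I ≈ (0.187500/2) × 140.093750 = 13.133789
Exact value: 13.125000
Error: 0.008789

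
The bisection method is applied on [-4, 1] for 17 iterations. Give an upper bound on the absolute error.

Bisection error bound: |error| ≤ (b-a)/2^n
|error| ≤ (1 - (-4))/2^17 = 5/2^17
|error| ≤ 0.0000381470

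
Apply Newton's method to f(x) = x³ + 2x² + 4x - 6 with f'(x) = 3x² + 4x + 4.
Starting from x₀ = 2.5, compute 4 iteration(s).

f(x) = x³ + 2x² + 4x - 6
f'(x) = 3x² + 4x + 4
x₀ = 2.5

Newton-Raphson formula: x_{n+1} = x_n - f(x_n)/f'(x_n)

Iteration 1:
  f(2.500000) = 32.125000
  f'(2.500000) = 32.750000
  x_1 = 2.500000 - 32.125000/32.750000 = 1.519084
Iteration 2:
  f(1.519084) = 8.197031
  f'(1.519084) = 16.999184
  x_2 = 1.519084 - 8.197031/16.999184 = 1.036883
Iteration 3:
  f(1.036883) = 1.412560
  f'(1.036883) = 11.372906
  x_3 = 1.036883 - 1.412560/11.372906 = 0.912679
Iteration 4:
  f(0.912679) = 0.076924
  f'(0.912679) = 10.149661
  x_4 = 0.912679 - 0.076924/10.149661 = 0.905100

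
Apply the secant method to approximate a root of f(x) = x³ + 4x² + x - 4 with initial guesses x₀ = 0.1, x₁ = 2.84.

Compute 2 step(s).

f(x) = x³ + 4x² + x - 4
x₀ = 0.1, x₁ = 2.84

Secant formula: x_{n+1} = x_n - f(x_n)(x_n - x_{n-1})/(f(x_n) - f(x_{n-1}))

Iteration 1:
  f(0.100000) = -3.859000
  f(2.840000) = 54.008704
  x_2 = 2.840000 - 54.008704×(2.840000 - 0.100000)/(54.008704 - (-3.859000))
       = 0.282721
Iteration 2:
  f(2.840000) = 54.008704
  f(0.282721) = -3.374955
  x_3 = 0.282721 - (-3.374955)×(0.282721 - 2.840000)/(-3.374955 - 54.008704)
       = 0.433125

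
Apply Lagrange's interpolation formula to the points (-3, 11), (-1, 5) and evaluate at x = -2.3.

Lagrange interpolation formula:
P(x) = Σ yᵢ × Lᵢ(x)
where Lᵢ(x) = Π_{j≠i} (x - xⱼ)/(xᵢ - xⱼ)

L_0(-2.3) = (-2.3 - (-1))/(-3 - (-1)) = 0.650000
L_1(-2.3) = (-2.3 - (-3))/(-1 - (-3)) = 0.350000

P(-2.3) = 11×L_0(-2.3) + 5×L_1(-2.3)
P(-2.3) = 8.900000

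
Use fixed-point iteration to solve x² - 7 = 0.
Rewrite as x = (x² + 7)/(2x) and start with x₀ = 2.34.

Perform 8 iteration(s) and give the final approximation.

Equation: x² - 7 = 0
Fixed-point form: x = (x² + 7)/(2x)
x₀ = 2.34

x_1 = g(2.340000) = 2.665726
x_2 = g(2.665726) = 2.645826
x_3 = g(2.645826) = 2.645751
x_4 = g(2.645751) = 2.645751
x_5 = g(2.645751) = 2.645751
x_6 = g(2.645751) = 2.645751
x_7 = g(2.645751) = 2.645751
x_8 = g(2.645751) = 2.645751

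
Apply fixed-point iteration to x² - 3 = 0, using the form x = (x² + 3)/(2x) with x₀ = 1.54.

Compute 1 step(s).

Equation: x² - 3 = 0
Fixed-point form: x = (x² + 3)/(2x)
x₀ = 1.54

x_1 = g(1.540000) = 1.744026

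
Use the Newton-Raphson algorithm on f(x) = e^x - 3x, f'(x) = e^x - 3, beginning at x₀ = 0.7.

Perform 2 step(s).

f(x) = e^x - 3x
f'(x) = e^x - 3
x₀ = 0.7

Newton-Raphson formula: x_{n+1} = x_n - f(x_n)/f'(x_n)

Iteration 1:
  f(0.700000) = -0.086247
  f'(0.700000) = -0.986247
  x_1 = 0.700000 - (-0.086247)/(-0.986247) = 0.612550
Iteration 2:
  f(0.612550) = 0.007480
  f'(0.612550) = -1.154869
  x_2 = 0.612550 - 0.007480/(-1.154869) = 0.619027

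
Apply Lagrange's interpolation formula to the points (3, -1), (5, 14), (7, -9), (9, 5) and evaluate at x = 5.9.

Lagrange interpolation formula:
P(x) = Σ yᵢ × Lᵢ(x)
where Lᵢ(x) = Π_{j≠i} (x - xⱼ)/(xᵢ - xⱼ)

L_0(5.9) = (5.9 - 5)/(3 - 5) × (5.9 - 7)/(3 - 7) × (5.9 - 9)/(3 - 9) = -0.063937
L_1(5.9) = (5.9 - 3)/(5 - 3) × (5.9 - 7)/(5 - 7) × (5.9 - 9)/(5 - 9) = 0.618062
L_2(5.9) = (5.9 - 3)/(7 - 3) × (5.9 - 5)/(7 - 5) × (5.9 - 9)/(7 - 9) = 0.505688
L_3(5.9) = (5.9 - 3)/(9 - 3) × (5.9 - 5)/(9 - 5) × (5.9 - 7)/(9 - 7) = -0.059813

P(5.9) = (-1)×L_0(5.9) + 14×L_1(5.9) + (-9)×L_2(5.9) + 5×L_3(5.9)
P(5.9) = 3.866562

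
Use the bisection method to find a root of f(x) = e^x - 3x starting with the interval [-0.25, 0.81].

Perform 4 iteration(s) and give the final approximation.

f(x) = e^x - 3x
Initial interval: [-0.25, 0.81]

Iteration 1:
  c_1 = (-0.250000 + 0.810000)/2 = 0.280000
  f(c_1) = f(0.280000) = 0.483130
  f(a) × f(c) ≥ 0, new interval: [0.280000, 0.810000]
Iteration 2:
  c_2 = (0.280000 + 0.810000)/2 = 0.545000
  f(c_2) = f(0.545000) = 0.089608
  f(a) × f(c) ≥ 0, new interval: [0.545000, 0.810000]
Iteration 3:
  c_3 = (0.545000 + 0.810000)/2 = 0.677500
  f(c_3) = f(0.677500) = -0.063551
  f(a) × f(c) < 0, new interval: [0.545000, 0.677500]
Iteration 4:
  c_4 = (0.545000 + 0.677500)/2 = 0.611250
  f(c_4) = f(0.611250) = 0.008983
  f(a) × f(c) ≥ 0, new interval: [0.611250, 0.677500]

After 4 iteration(s), the approximation is c_4 = 0.611250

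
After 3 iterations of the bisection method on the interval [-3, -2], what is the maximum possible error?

Bisection error bound: |error| ≤ (b-a)/2^n
|error| ≤ (-2 - (-3))/2^3 = 1/2^3
|error| ≤ 0.1250000000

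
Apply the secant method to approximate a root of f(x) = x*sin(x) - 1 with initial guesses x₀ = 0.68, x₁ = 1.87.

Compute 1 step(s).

f(x) = x*sin(x) - 1
x₀ = 0.68, x₁ = 1.87

Secant formula: x_{n+1} = x_n - f(x_n)(x_n - x_{n-1})/(f(x_n) - f(x_{n-1}))

Iteration 1:
  f(0.680000) = -0.572421
  f(1.870000) = 0.786919
  x_2 = 1.870000 - 0.786919×(1.870000 - 0.680000)/(0.786919 - (-0.572421))
       = 1.181112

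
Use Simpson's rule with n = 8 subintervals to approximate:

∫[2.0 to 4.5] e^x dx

f(x) = e^x
a = 2.0, b = 4.5, n = 8
h = (b - a)/n = 0.312500

Simpson's rule: (h/3)[f(x₀) + 4f(x₁) + 2f(x₂) + ... + f(xₙ)]

x_0 = 2.0000, f(x_0) = 7.389056, coefficient = 1
x_1 = 2.3125, f(x_1) = 10.099642, coefficient = 4
x_2 = 2.6250, f(x_2) = 13.804574, coefficient = 2
x_3 = 2.9375, f(x_3) = 18.868616, coefficient = 4
x_4 = 3.2500, f(x_4) = 25.790340, coefficient = 2
x_5 = 3.5625, f(x_5) = 35.251215, coefficient = 4
x_6 = 3.8750, f(x_6) = 48.182698, coefficient = 2
x_7 = 4.1875, f(x_7) = 65.857940, coefficient = 4
x_8 = 4.5000, f(x_8) = 90.017131, coefficient = 1

I ≈ (0.312500/3) × 793.271065 = 82.632403
Exact value: 82.628075
Error: 0.004327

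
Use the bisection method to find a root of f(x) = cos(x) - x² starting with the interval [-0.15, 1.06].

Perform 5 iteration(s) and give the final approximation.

f(x) = cos(x) - x²
Initial interval: [-0.15, 1.06]

Iteration 1:
  c_1 = (-0.150000 + 1.060000)/2 = 0.455000
  f(c_1) = f(0.455000) = 0.691236
  f(a) × f(c) ≥ 0, new interval: [0.455000, 1.060000]
Iteration 2:
  c_2 = (0.455000 + 1.060000)/2 = 0.757500
  f(c_2) = f(0.757500) = 0.152750
  f(a) × f(c) ≥ 0, new interval: [0.757500, 1.060000]
Iteration 3:
  c_3 = (0.757500 + 1.060000)/2 = 0.908750
  f(c_3) = f(0.908750) = -0.211094
  f(a) × f(c) < 0, new interval: [0.757500, 0.908750]
Iteration 4:
  c_4 = (0.757500 + 0.908750)/2 = 0.833125
  f(c_4) = f(0.833125) = -0.021531
  f(a) × f(c) < 0, new interval: [0.757500, 0.833125]
Iteration 5:
  c_5 = (0.757500 + 0.833125)/2 = 0.795313
  f(c_5) = f(0.795313) = 0.067540
  f(a) × f(c) ≥ 0, new interval: [0.795313, 0.833125]

After 5 iteration(s), the approximation is c_5 = 0.795313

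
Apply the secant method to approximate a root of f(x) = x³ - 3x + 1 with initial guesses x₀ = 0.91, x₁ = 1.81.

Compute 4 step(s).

f(x) = x³ - 3x + 1
x₀ = 0.91, x₁ = 1.81

Secant formula: x_{n+1} = x_n - f(x_n)(x_n - x_{n-1})/(f(x_n) - f(x_{n-1}))

Iteration 1:
  f(0.910000) = -0.976429
  f(1.810000) = 1.499741
  x_2 = 1.810000 - 1.499741×(1.810000 - 0.910000)/(1.499741 - (-0.976429))
       = 1.264897
Iteration 2:
  f(1.810000) = 1.499741
  f(1.264897) = -0.770900
  x_3 = 1.264897 - (-0.770900)×(1.264897 - 1.810000)/(-0.770900 - 1.499741)
       = 1.449964
Iteration 3:
  f(1.264897) = -0.770900
  f(1.449964) = -0.301494
  x_4 = 1.449964 - (-0.301494)×(1.449964 - 1.264897)/(-0.301494 - (-0.770900))
       = 1.568830
Iteration 4:
  f(1.449964) = -0.301494
  f(1.568830) = 0.154759
  x_5 = 1.568830 - 0.154759×(1.568830 - 1.449964)/(0.154759 - (-0.301494))
       = 1.528511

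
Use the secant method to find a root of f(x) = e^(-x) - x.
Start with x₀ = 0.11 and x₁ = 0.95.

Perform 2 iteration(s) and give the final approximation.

f(x) = e^(-x) - x
x₀ = 0.11, x₁ = 0.95

Secant formula: x_{n+1} = x_n - f(x_n)(x_n - x_{n-1})/(f(x_n) - f(x_{n-1}))

Iteration 1:
  f(0.110000) = 0.785834
  f(0.950000) = -0.563259
  x_2 = 0.950000 - (-0.563259)×(0.950000 - 0.110000)/(-0.563259 - 0.785834)
       = 0.599292
Iteration 2:
  f(0.950000) = -0.563259
  f(0.599292) = -0.050092
  x_3 = 0.599292 - (-0.050092)×(0.599292 - 0.950000)/(-0.050092 - (-0.563259))
       = 0.565058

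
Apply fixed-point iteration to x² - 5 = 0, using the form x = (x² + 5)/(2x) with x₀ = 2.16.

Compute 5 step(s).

Equation: x² - 5 = 0
Fixed-point form: x = (x² + 5)/(2x)
x₀ = 2.16

x_1 = g(2.160000) = 2.237407
x_2 = g(2.237407) = 2.236068
x_3 = g(2.236068) = 2.236068
x_4 = g(2.236068) = 2.236068
x_5 = g(2.236068) = 2.236068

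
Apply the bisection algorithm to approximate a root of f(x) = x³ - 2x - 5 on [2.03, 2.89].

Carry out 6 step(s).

f(x) = x³ - 2x - 5
Initial interval: [2.03, 2.89]

Iteration 1:
  c_1 = (2.030000 + 2.890000)/2 = 2.460000
  f(c_1) = f(2.460000) = 4.966936
  f(a) × f(c) < 0, new interval: [2.030000, 2.460000]
Iteration 2:
  c_2 = (2.030000 + 2.460000)/2 = 2.245000
  f(c_2) = f(2.245000) = 1.824856
  f(a) × f(c) < 0, new interval: [2.030000, 2.245000]
Iteration 3:
  c_3 = (2.030000 + 2.245000)/2 = 2.137500
  f(c_3) = f(2.137500) = 0.491037
  f(a) × f(c) < 0, new interval: [2.030000, 2.137500]
Iteration 4:
  c_4 = (2.030000 + 2.137500)/2 = 2.083750
  f(c_4) = f(2.083750) = -0.119828
  f(a) × f(c) ≥ 0, new interval: [2.083750, 2.137500]
Iteration 5:
  c_5 = (2.083750 + 2.137500)/2 = 2.110625
  f(c_5) = f(2.110625) = 0.181031
  f(a) × f(c) < 0, new interval: [2.083750, 2.110625]
Iteration 6:
  c_6 = (2.083750 + 2.110625)/2 = 2.097188
  f(c_6) = f(2.097188) = 0.029465
  f(a) × f(c) < 0, new interval: [2.083750, 2.097188]

After 6 iteration(s), the approximation is c_6 = 2.097188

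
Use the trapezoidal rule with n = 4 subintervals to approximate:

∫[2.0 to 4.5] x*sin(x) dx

f(x) = x*sin(x)
a = 2.0, b = 4.5, n = 4
h = (b - a)/n = 0.625000

Trapezoidal rule: (h/2)[f(x₀) + 2f(x₁) + 2f(x₂) + ... + f(xₙ)]

x_0 = 2.0000, f(x_0) = 1.818595, coefficient = 1
x_1 = 2.6250, f(x_1) = 1.296541, coefficient = 2
x_2 = 3.2500, f(x_2) = -0.351634, coefficient = 2
x_3 = 3.8750, f(x_3) = -2.593944, coefficient = 2
x_4 = 4.5000, f(x_4) = -4.398886, coefficient = 1

I ≈ (0.625000/2) × -5.878365 = -1.836989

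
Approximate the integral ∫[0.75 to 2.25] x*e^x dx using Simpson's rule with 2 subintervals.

f(x) = x*e^x
a = 0.75, b = 2.25, n = 2
h = (b - a)/n = 0.750000

Simpson's rule: (h/3)[f(x₀) + 4f(x₁) + 2f(x₂) + ... + f(xₙ)]

x_0 = 0.7500, f(x_0) = 1.587750, coefficient = 1
x_1 = 1.5000, f(x_1) = 6.722534, coefficient = 4
x_2 = 2.2500, f(x_2) = 21.347406, coefficient = 1

I ≈ (0.750000/3) × 49.825290 = 12.456323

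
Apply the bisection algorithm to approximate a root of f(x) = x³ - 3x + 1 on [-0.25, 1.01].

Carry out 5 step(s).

f(x) = x³ - 3x + 1
Initial interval: [-0.25, 1.01]

Iteration 1:
  c_1 = (-0.250000 + 1.010000)/2 = 0.380000
  f(c_1) = f(0.380000) = -0.085128
  f(a) × f(c) < 0, new interval: [-0.250000, 0.380000]
Iteration 2:
  c_2 = (-0.250000 + 0.380000)/2 = 0.065000
  f(c_2) = f(0.065000) = 0.805275
  f(a) × f(c) ≥ 0, new interval: [0.065000, 0.380000]
Iteration 3:
  c_3 = (0.065000 + 0.380000)/2 = 0.222500
  f(c_3) = f(0.222500) = 0.343515
  f(a) × f(c) ≥ 0, new interval: [0.222500, 0.380000]
Iteration 4:
  c_4 = (0.222500 + 0.380000)/2 = 0.301250
  f(c_4) = f(0.301250) = 0.123589
  f(a) × f(c) ≥ 0, new interval: [0.301250, 0.380000]
Iteration 5:
  c_5 = (0.301250 + 0.380000)/2 = 0.340625
  f(c_5) = f(0.340625) = 0.017646
  f(a) × f(c) ≥ 0, new interval: [0.340625, 0.380000]

After 5 iteration(s), the approximation is c_5 = 0.340625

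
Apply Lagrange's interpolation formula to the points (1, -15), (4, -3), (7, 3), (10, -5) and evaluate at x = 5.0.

Lagrange interpolation formula:
P(x) = Σ yᵢ × Lᵢ(x)
where Lᵢ(x) = Π_{j≠i} (x - xⱼ)/(xᵢ - xⱼ)

L_0(5.0) = (5.0 - 4)/(1 - 4) × (5.0 - 7)/(1 - 7) × (5.0 - 10)/(1 - 10) = -0.061728
L_1(5.0) = (5.0 - 1)/(4 - 1) × (5.0 - 7)/(4 - 7) × (5.0 - 10)/(4 - 10) = 0.740741
L_2(5.0) = (5.0 - 1)/(7 - 1) × (5.0 - 4)/(7 - 4) × (5.0 - 10)/(7 - 10) = 0.370370
L_3(5.0) = (5.0 - 1)/(10 - 1) × (5.0 - 4)/(10 - 4) × (5.0 - 7)/(10 - 7) = -0.049383

P(5.0) = (-15)×L_0(5.0) + (-3)×L_1(5.0) + 3×L_2(5.0) + (-5)×L_3(5.0)
P(5.0) = 0.061728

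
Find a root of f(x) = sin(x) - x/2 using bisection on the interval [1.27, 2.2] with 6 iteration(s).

f(x) = sin(x) - x/2
Initial interval: [1.27, 2.2]

Iteration 1:
  c_1 = (1.270000 + 2.200000)/2 = 1.735000
  f(c_1) = f(1.735000) = 0.119049
  f(a) × f(c) ≥ 0, new interval: [1.735000, 2.200000]
Iteration 2:
  c_2 = (1.735000 + 2.200000)/2 = 1.967500
  f(c_2) = f(1.967500) = -0.061410
  f(a) × f(c) < 0, new interval: [1.735000, 1.967500]
Iteration 3:
  c_3 = (1.735000 + 1.967500)/2 = 1.851250
  f(c_3) = f(1.851250) = 0.035305
  f(a) × f(c) ≥ 0, new interval: [1.851250, 1.967500]
Iteration 4:
  c_4 = (1.851250 + 1.967500)/2 = 1.909375
  f(c_4) = f(1.909375) = -0.011460
  f(a) × f(c) < 0, new interval: [1.851250, 1.909375]
Iteration 5:
  c_5 = (1.851250 + 1.909375)/2 = 1.880313
  f(c_5) = f(1.880313) = 0.012325
  f(a) × f(c) ≥ 0, new interval: [1.880313, 1.909375]
Iteration 6:
  c_6 = (1.880313 + 1.909375)/2 = 1.894844
  f(c_6) = f(1.894844) = 0.000533
  f(a) × f(c) ≥ 0, new interval: [1.894844, 1.909375]

After 6 iteration(s), the approximation is c_6 = 1.894844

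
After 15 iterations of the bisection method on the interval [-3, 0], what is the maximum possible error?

Bisection error bound: |error| ≤ (b-a)/2^n
|error| ≤ (0 - (-3))/2^15 = 3/2^15
|error| ≤ 0.0000915527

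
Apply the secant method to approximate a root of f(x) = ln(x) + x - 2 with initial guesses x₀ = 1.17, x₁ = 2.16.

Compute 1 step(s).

f(x) = ln(x) + x - 2
x₀ = 1.17, x₁ = 2.16

Secant formula: x_{n+1} = x_n - f(x_n)(x_n - x_{n-1})/(f(x_n) - f(x_{n-1}))

Iteration 1:
  f(1.170000) = -0.672996
  f(2.160000) = 0.930108
  x_2 = 2.160000 - 0.930108×(2.160000 - 1.170000)/(0.930108 - (-0.672996))
       = 1.585610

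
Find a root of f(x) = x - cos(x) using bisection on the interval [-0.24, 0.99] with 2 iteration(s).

f(x) = x - cos(x)
Initial interval: [-0.24, 0.99]

Iteration 1:
  c_1 = (-0.240000 + 0.990000)/2 = 0.375000
  f(c_1) = f(0.375000) = -0.555508
  f(a) × f(c) ≥ 0, new interval: [0.375000, 0.990000]
Iteration 2:
  c_2 = (0.375000 + 0.990000)/2 = 0.682500
  f(c_2) = f(0.682500) = -0.093498
  f(a) × f(c) ≥ 0, new interval: [0.682500, 0.990000]

After 2 iteration(s), the approximation is c_2 = 0.682500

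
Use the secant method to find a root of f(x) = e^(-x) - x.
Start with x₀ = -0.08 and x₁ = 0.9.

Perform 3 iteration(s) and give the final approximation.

f(x) = e^(-x) - x
x₀ = -0.08, x₁ = 0.9

Secant formula: x_{n+1} = x_n - f(x_n)(x_n - x_{n-1})/(f(x_n) - f(x_{n-1}))

Iteration 1:
  f(-0.080000) = 1.163287
  f(0.900000) = -0.493430
  x_2 = 0.900000 - (-0.493430)×(0.900000 - (-0.080000))/(-0.493430 - 1.163287)
       = 0.608121
Iteration 2:
  f(0.900000) = -0.493430
  f(0.608121) = -0.063748
  x_3 = 0.608121 - (-0.063748)×(0.608121 - 0.900000)/(-0.063748 - (-0.493430))
       = 0.564817
Iteration 3:
  f(0.608121) = -0.063748
  f(0.564817) = 0.003646
  x_4 = 0.564817 - 0.003646×(0.564817 - 0.608121)/(0.003646 - (-0.063748))
       = 0.567160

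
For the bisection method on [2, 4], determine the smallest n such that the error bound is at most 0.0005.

We need (b-a)/2^n ≤ 0.0005
(4 - 2)/2^n ≤ 0.0005
2/2^n ≤ 0.0005
2^n ≥ 4000
n ≥ log₂(4000) = 11.97
n ≥ 12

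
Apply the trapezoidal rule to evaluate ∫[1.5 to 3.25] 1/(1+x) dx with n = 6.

f(x) = 1/(1+x)
a = 1.5, b = 3.25, n = 6
h = (b - a)/n = 0.291667

Trapezoidal rule: (h/2)[f(x₀) + 2f(x₁) + 2f(x₂) + ... + f(xₙ)]

x_0 = 1.5000, f(x_0) = 0.400000, coefficient = 1
x_1 = 1.7917, f(x_1) = 0.358209, coefficient = 2
x_2 = 2.0833, f(x_2) = 0.324324, coefficient = 2
x_3 = 2.3750, f(x_3) = 0.296296, coefficient = 2
x_4 = 2.6667, f(x_4) = 0.272727, coefficient = 2
x_5 = 2.9583, f(x_5) = 0.252632, coefficient = 2
x_6 = 3.2500, f(x_6) = 0.235294, coefficient = 1

I ≈ (0.291667/2) × 3.643671 = 0.531369
Exact value: 0.530628
Error: 0.000740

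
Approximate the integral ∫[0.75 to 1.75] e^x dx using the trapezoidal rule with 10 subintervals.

f(x) = e^x
a = 0.75, b = 1.75, n = 10
h = (b - a)/n = 0.100000

Trapezoidal rule: (h/2)[f(x₀) + 2f(x₁) + 2f(x₂) + ... + f(xₙ)]

x_0 = 0.7500, f(x_0) = 2.117000, coefficient = 1
x_1 = 0.8500, f(x_1) = 2.339647, coefficient = 2
x_2 = 0.9500, f(x_2) = 2.585710, coefficient = 2
x_3 = 1.0500, f(x_3) = 2.857651, coefficient = 2
x_4 = 1.1500, f(x_4) = 3.158193, coefficient = 2
x_5 = 1.2500, f(x_5) = 3.490343, coefficient = 2
x_6 = 1.3500, f(x_6) = 3.857426, coefficient = 2
x_7 = 1.4500, f(x_7) = 4.263115, coefficient = 2
x_8 = 1.5500, f(x_8) = 4.711470, coefficient = 2
x_9 = 1.6500, f(x_9) = 5.206980, coefficient = 2
x_10 = 1.7500, f(x_10) = 5.754603, coefficient = 1

I ≈ (0.100000/2) × 72.812670 = 3.640633
Exact value: 3.637603
Error: 0.003031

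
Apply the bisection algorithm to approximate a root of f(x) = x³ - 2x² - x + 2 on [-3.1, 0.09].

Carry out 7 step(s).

f(x) = x³ - 2x² - x + 2
Initial interval: [-3.1, 0.09]

Iteration 1:
  c_1 = (-3.100000 + 0.090000)/2 = -1.505000
  f(c_1) = f(-1.505000) = -4.433913
  f(a) × f(c) ≥ 0, new interval: [-1.505000, 0.090000]
Iteration 2:
  c_2 = (-1.505000 + 0.090000)/2 = -0.707500
  f(c_2) = f(-0.707500) = 1.352244
  f(a) × f(c) < 0, new interval: [-1.505000, -0.707500]
Iteration 3:
  c_3 = (-1.505000 + (-0.707500))/2 = -1.106250
  f(c_3) = f(-1.106250) = -0.695145
  f(a) × f(c) ≥ 0, new interval: [-1.106250, -0.707500]
Iteration 4:
  c_4 = (-1.106250 + (-0.707500))/2 = -0.906875
  f(c_4) = f(-0.906875) = 0.516196
  f(a) × f(c) < 0, new interval: [-1.106250, -0.906875]
Iteration 5:
  c_5 = (-1.106250 + (-0.906875))/2 = -1.006563
  f(c_5) = f(-1.006563) = -0.039591
  f(a) × f(c) ≥ 0, new interval: [-1.006563, -0.906875]
Iteration 6:
  c_6 = (-1.006563 + (-0.906875))/2 = -0.956719
  f(c_6) = f(-0.956719) = 0.250402
  f(a) × f(c) < 0, new interval: [-1.006563, -0.956719]
Iteration 7:
  c_7 = (-1.006563 + (-0.956719))/2 = -0.981641
  f(c_7) = f(-0.981641) = 0.108477
  f(a) × f(c) < 0, new interval: [-1.006563, -0.981641]

After 7 iteration(s), the approximation is c_7 = -0.981641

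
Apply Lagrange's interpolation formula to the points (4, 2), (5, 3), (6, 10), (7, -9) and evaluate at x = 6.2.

Lagrange interpolation formula:
P(x) = Σ yᵢ × Lᵢ(x)
where Lᵢ(x) = Π_{j≠i} (x - xⱼ)/(xᵢ - xⱼ)

L_0(6.2) = (6.2 - 5)/(4 - 5) × (6.2 - 6)/(4 - 6) × (6.2 - 7)/(4 - 7) = 0.032000
L_1(6.2) = (6.2 - 4)/(5 - 4) × (6.2 - 6)/(5 - 6) × (6.2 - 7)/(5 - 7) = -0.176000
L_2(6.2) = (6.2 - 4)/(6 - 4) × (6.2 - 5)/(6 - 5) × (6.2 - 7)/(6 - 7) = 1.056000
L_3(6.2) = (6.2 - 4)/(7 - 4) × (6.2 - 5)/(7 - 5) × (6.2 - 6)/(7 - 6) = 0.088000

P(6.2) = 2×L_0(6.2) + 3×L_1(6.2) + 10×L_2(6.2) + (-9)×L_3(6.2)
P(6.2) = 9.304000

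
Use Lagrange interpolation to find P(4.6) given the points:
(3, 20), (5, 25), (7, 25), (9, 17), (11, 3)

Lagrange interpolation formula:
P(x) = Σ yᵢ × Lᵢ(x)
where Lᵢ(x) = Π_{j≠i} (x - xⱼ)/(xᵢ - xⱼ)

L_0(4.6) = (4.6 - 5)/(3 - 5) × (4.6 - 7)/(3 - 7) × (4.6 - 9)/(3 - 9) × (4.6 - 11)/(3 - 11) = 0.070400
L_1(4.6) = (4.6 - 3)/(5 - 3) × (4.6 - 7)/(5 - 7) × (4.6 - 9)/(5 - 9) × (4.6 - 11)/(5 - 11) = 1.126400
L_2(4.6) = (4.6 - 3)/(7 - 3) × (4.6 - 5)/(7 - 5) × (4.6 - 9)/(7 - 9) × (4.6 - 11)/(7 - 11) = -0.281600
L_3(4.6) = (4.6 - 3)/(9 - 3) × (4.6 - 5)/(9 - 5) × (4.6 - 7)/(9 - 7) × (4.6 - 11)/(9 - 11) = 0.102400
L_4(4.6) = (4.6 - 3)/(11 - 3) × (4.6 - 5)/(11 - 5) × (4.6 - 7)/(11 - 7) × (4.6 - 9)/(11 - 9) = -0.017600

P(4.6) = 20×L_0(4.6) + 25×L_1(4.6) + 25×L_2(4.6) + 17×L_3(4.6) + 3×L_4(4.6)
P(4.6) = 24.216000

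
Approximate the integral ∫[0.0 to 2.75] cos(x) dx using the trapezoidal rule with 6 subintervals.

f(x) = cos(x)
a = 0.0, b = 2.75, n = 6
h = (b - a)/n = 0.458333

Trapezoidal rule: (h/2)[f(x₀) + 2f(x₁) + 2f(x₂) + ... + f(xₙ)]

x_0 = 0.0000, f(x_0) = 1.000000, coefficient = 1
x_1 = 0.4583, f(x_1) = 0.896791, coefficient = 2
x_2 = 0.9167, f(x_2) = 0.608469, coefficient = 2
x_3 = 1.3750, f(x_3) = 0.194548, coefficient = 2
x_4 = 1.8333, f(x_4) = -0.259531, coefficient = 2
x_5 = 2.2917, f(x_5) = -0.660039, coefficient = 2
x_6 = 2.7500, f(x_6) = -0.924302, coefficient = 1

I ≈ (0.458333/2) × 1.636173 = 0.374956
Exact value: 0.381661
Error: 0.006705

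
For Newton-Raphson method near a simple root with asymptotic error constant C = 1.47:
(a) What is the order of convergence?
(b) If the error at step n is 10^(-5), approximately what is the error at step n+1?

(a) Newton-Raphson has quadratic (order 2) convergence near simple roots.
    This means |e_{n+1}| ≈ C|e_n|².

(b) With |e_n| = 10^(-5) and C = 1.47:
    |e_{n+1}| ≈ 1.47 × (10^(-5))² = 1.47 × 10^(-10)

(a) 2 (quadratic); (b) |e_{n+1}| ≈ 1.470e-10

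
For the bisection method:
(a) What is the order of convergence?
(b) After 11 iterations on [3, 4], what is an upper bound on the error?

(a) Bisection has linear (order 1) convergence; the error is halved each step.

(b) Error bound = (b-a)/2^n = (4 - 3)/2^{11}
    = 1/2^{11}

(a) 1 (linear); (b) error ≤ 4.88e-04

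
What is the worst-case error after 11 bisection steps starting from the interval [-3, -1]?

Bisection error bound: |error| ≤ (b-a)/2^n
|error| ≤ (-1 - (-3))/2^11 = 2/2^11
|error| ≤ 0.0009765625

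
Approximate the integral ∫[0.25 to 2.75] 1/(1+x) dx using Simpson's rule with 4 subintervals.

f(x) = 1/(1+x)
a = 0.25, b = 2.75, n = 4
h = (b - a)/n = 0.625000

Simpson's rule: (h/3)[f(x₀) + 4f(x₁) + 2f(x₂) + ... + f(xₙ)]

x_0 = 0.2500, f(x_0) = 0.800000, coefficient = 1
x_1 = 0.8750, f(x_1) = 0.533333, coefficient = 4
x_2 = 1.5000, f(x_2) = 0.400000, coefficient = 2
x_3 = 2.1250, f(x_3) = 0.320000, coefficient = 4
x_4 = 2.7500, f(x_4) = 0.266667, coefficient = 1

I ≈ (0.625000/3) × 5.280000 = 1.100000
Exact value: 1.098612
Error: 0.001388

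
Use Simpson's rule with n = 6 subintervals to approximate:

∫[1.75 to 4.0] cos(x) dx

f(x) = cos(x)
a = 1.75, b = 4.0, n = 6
h = (b - a)/n = 0.375000

Simpson's rule: (h/3)[f(x₀) + 4f(x₁) + 2f(x₂) + ... + f(xₙ)]

x_0 = 1.7500, f(x_0) = -0.178246, coefficient = 1
x_1 = 2.1250, f(x_1) = -0.526266, coefficient = 4
x_2 = 2.5000, f(x_2) = -0.801144, coefficient = 2
x_3 = 2.8750, f(x_3) = -0.964674, coefficient = 4
x_4 = 3.2500, f(x_4) = -0.994130, coefficient = 2
x_5 = 3.6250, f(x_5) = -0.885416, coefficient = 4
x_6 = 4.0000, f(x_6) = -0.653644, coefficient = 1

I ≈ (0.375000/3) × -13.927864 = -1.740983
Exact value: -1.740788
Error: 0.000194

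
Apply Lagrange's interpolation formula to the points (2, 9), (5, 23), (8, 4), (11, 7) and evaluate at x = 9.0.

Lagrange interpolation formula:
P(x) = Σ yᵢ × Lᵢ(x)
where Lᵢ(x) = Π_{j≠i} (x - xⱼ)/(xᵢ - xⱼ)

L_0(9.0) = (9.0 - 5)/(2 - 5) × (9.0 - 8)/(2 - 8) × (9.0 - 11)/(2 - 11) = 0.049383
L_1(9.0) = (9.0 - 2)/(5 - 2) × (9.0 - 8)/(5 - 8) × (9.0 - 11)/(5 - 11) = -0.259259
L_2(9.0) = (9.0 - 2)/(8 - 2) × (9.0 - 5)/(8 - 5) × (9.0 - 11)/(8 - 11) = 1.037037
L_3(9.0) = (9.0 - 2)/(11 - 2) × (9.0 - 5)/(11 - 5) × (9.0 - 8)/(11 - 8) = 0.172840

P(9.0) = 9×L_0(9.0) + 23×L_1(9.0) + 4×L_2(9.0) + 7×L_3(9.0)
P(9.0) = -0.160494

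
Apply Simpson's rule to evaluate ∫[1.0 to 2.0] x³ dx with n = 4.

f(x) = x³
a = 1.0, b = 2.0, n = 4
h = (b - a)/n = 0.250000

Simpson's rule: (h/3)[f(x₀) + 4f(x₁) + 2f(x₂) + ... + f(xₙ)]

x_0 = 1.0000, f(x_0) = 1.000000, coefficient = 1
x_1 = 1.2500, f(x_1) = 1.953125, coefficient = 4
x_2 = 1.5000, f(x_2) = 3.375000, coefficient = 2
x_3 = 1.7500, f(x_3) = 5.359375, coefficient = 4
x_4 = 2.0000, f(x_4) = 8.000000, coefficient = 1

I ≈ (0.250000/3) × 45.000000 = 3.750000
Exact value: 3.750000
Error: 0.000000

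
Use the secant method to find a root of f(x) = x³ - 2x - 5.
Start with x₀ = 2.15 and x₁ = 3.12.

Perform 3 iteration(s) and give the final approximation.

f(x) = x³ - 2x - 5
x₀ = 2.15, x₁ = 3.12

Secant formula: x_{n+1} = x_n - f(x_n)(x_n - x_{n-1})/(f(x_n) - f(x_{n-1}))

Iteration 1:
  f(2.150000) = 0.638375
  f(3.120000) = 19.131328
  x_2 = 3.120000 - 19.131328×(3.120000 - 2.150000)/(19.131328 - 0.638375)
       = 2.116516
Iteration 2:
  f(3.120000) = 19.131328
  f(2.116516) = 0.248194
  x_3 = 2.116516 - 0.248194×(2.116516 - 3.120000)/(0.248194 - 19.131328)
       = 2.103326
Iteration 3:
  f(2.116516) = 0.248194
  f(2.103326) = 0.098423
  x_4 = 2.103326 - 0.098423×(2.103326 - 2.116516)/(0.098423 - 0.248194)
       = 2.094659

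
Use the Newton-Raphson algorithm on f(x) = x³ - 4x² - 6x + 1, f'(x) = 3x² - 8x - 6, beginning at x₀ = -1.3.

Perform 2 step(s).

f(x) = x³ - 4x² - 6x + 1
f'(x) = 3x² - 8x - 6
x₀ = -1.3

Newton-Raphson formula: x_{n+1} = x_n - f(x_n)/f'(x_n)

Iteration 1:
  f(-1.300000) = -0.157000
  f'(-1.300000) = 9.470000
  x_1 = -1.300000 - (-0.157000)/9.470000 = -1.283421
Iteration 2:
  f(-1.283421) = -0.002167
  f'(-1.283421) = 9.208882
  x_2 = -1.283421 - (-0.002167)/9.208882 = -1.283186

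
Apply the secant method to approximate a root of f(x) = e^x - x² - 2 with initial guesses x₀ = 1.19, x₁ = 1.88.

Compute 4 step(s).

f(x) = e^x - x² - 2
x₀ = 1.19, x₁ = 1.88

Secant formula: x_{n+1} = x_n - f(x_n)(x_n - x_{n-1})/(f(x_n) - f(x_{n-1}))

Iteration 1:
  f(1.190000) = -0.129019
  f(1.880000) = 1.019105
  x_2 = 1.880000 - 1.019105×(1.880000 - 1.190000)/(1.019105 - (-0.129019))
       = 1.267538
Iteration 2:
  f(1.880000) = 1.019105
  f(1.267538) = -0.054556
  x_3 = 1.267538 - (-0.054556)×(1.267538 - 1.880000)/(-0.054556 - 1.019105)
       = 1.298659
Iteration 3:
  f(1.267538) = -0.054556
  f(1.298659) = -0.022136
  x_4 = 1.298659 - (-0.022136)×(1.298659 - 1.267538)/(-0.022136 - (-0.054556))
       = 1.319908
Iteration 4:
  f(1.298659) = -0.022136
  f(1.319908) = 0.000919
  x_5 = 1.319908 - 0.000919×(1.319908 - 1.298659)/(0.000919 - (-0.022136))
       = 1.319060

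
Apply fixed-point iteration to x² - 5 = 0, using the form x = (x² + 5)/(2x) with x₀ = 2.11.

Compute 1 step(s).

Equation: x² - 5 = 0
Fixed-point form: x = (x² + 5)/(2x)
x₀ = 2.11

x_1 = g(2.110000) = 2.239834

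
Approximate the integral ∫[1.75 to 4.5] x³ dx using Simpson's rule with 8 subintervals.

f(x) = x³
a = 1.75, b = 4.5, n = 8
h = (b - a)/n = 0.343750

Simpson's rule: (h/3)[f(x₀) + 4f(x₁) + 2f(x₂) + ... + f(xₙ)]

x_0 = 1.7500, f(x_0) = 5.359375, coefficient = 1
x_1 = 2.0938, f(x_1) = 9.178558, coefficient = 4
x_2 = 2.4375, f(x_2) = 14.482178, coefficient = 2
x_3 = 2.7812, f(x_3) = 21.513947, coefficient = 4
x_4 = 3.1250, f(x_4) = 30.517578, coefficient = 2
x_5 = 3.4688, f(x_5) = 41.736786, coefficient = 4
x_6 = 3.8125, f(x_6) = 55.415283, coefficient = 2
x_7 = 4.1562, f(x_7) = 71.796783, coefficient = 4
x_8 = 4.5000, f(x_8) = 91.125000, coefficient = 1

I ≈ (0.343750/3) × 874.218750 = 100.170898
Exact value: 100.170898
Error: 0.000000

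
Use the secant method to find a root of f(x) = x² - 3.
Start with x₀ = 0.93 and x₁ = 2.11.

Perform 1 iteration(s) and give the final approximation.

f(x) = x² - 3
x₀ = 0.93, x₁ = 2.11

Secant formula: x_{n+1} = x_n - f(x_n)(x_n - x_{n-1})/(f(x_n) - f(x_{n-1}))

Iteration 1:
  f(0.930000) = -2.135100
  f(2.110000) = 1.452100
  x_2 = 2.110000 - 1.452100×(2.110000 - 0.930000)/(1.452100 - (-2.135100))
       = 1.632336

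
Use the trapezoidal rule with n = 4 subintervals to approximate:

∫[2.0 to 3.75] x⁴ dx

f(x) = x⁴
a = 2.0, b = 3.75, n = 4
h = (b - a)/n = 0.437500

Trapezoidal rule: (h/2)[f(x₀) + 2f(x₁) + 2f(x₂) + ... + f(xₙ)]

x_0 = 2.0000, f(x_0) = 16.000000, coefficient = 1
x_1 = 2.4375, f(x_1) = 35.300308, coefficient = 2
x_2 = 2.8750, f(x_2) = 68.320557, coefficient = 2
x_3 = 3.3125, f(x_3) = 120.399185, coefficient = 2
x_4 = 3.7500, f(x_4) = 197.753906, coefficient = 1

I ≈ (0.437500/2) × 661.794006 = 144.767439
Exact value: 141.915430
Error: 2.852009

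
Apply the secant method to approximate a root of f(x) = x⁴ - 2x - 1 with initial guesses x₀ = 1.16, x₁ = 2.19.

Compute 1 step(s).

f(x) = x⁴ - 2x - 1
x₀ = 1.16, x₁ = 2.19

Secant formula: x_{n+1} = x_n - f(x_n)(x_n - x_{n-1})/(f(x_n) - f(x_{n-1}))

Iteration 1:
  f(1.160000) = -1.509361
  f(2.190000) = 17.622575
  x_2 = 2.190000 - 17.622575×(2.190000 - 1.160000)/(17.622575 - (-1.509361))
       = 1.241259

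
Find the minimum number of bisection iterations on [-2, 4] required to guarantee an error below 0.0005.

We need (b-a)/2^n ≤ 0.0005
(4 - (-2))/2^n ≤ 0.0005
6/2^n ≤ 0.0005
2^n ≥ 12000
n ≥ log₂(12000) = 13.55
n ≥ 14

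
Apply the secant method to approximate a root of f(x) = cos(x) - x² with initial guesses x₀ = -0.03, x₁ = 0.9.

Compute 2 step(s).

f(x) = cos(x) - x²
x₀ = -0.03, x₁ = 0.9

Secant formula: x_{n+1} = x_n - f(x_n)(x_n - x_{n-1})/(f(x_n) - f(x_{n-1}))

Iteration 1:
  f(-0.030000) = 0.998650
  f(0.900000) = -0.188390
  x_2 = 0.900000 - (-0.188390)×(0.900000 - (-0.030000))/(-0.188390 - 0.998650)
       = 0.752404
Iteration 2:
  f(0.900000) = -0.188390
  f(0.752404) = 0.163937
  x_3 = 0.752404 - 0.163937×(0.752404 - 0.900000)/(0.163937 - (-0.188390))
       = 0.821080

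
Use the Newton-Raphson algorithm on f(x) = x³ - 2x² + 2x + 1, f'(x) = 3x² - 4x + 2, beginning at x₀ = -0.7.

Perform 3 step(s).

f(x) = x³ - 2x² + 2x + 1
f'(x) = 3x² - 4x + 2
x₀ = -0.7

Newton-Raphson formula: x_{n+1} = x_n - f(x_n)/f'(x_n)

Iteration 1:
  f(-0.700000) = -1.723000
  f'(-0.700000) = 6.270000
  x_1 = -0.700000 - (-1.723000)/6.270000 = -0.425199
Iteration 2:
  f(-0.425199) = -0.288861
  f'(-0.425199) = 4.243181
  x_2 = -0.425199 - (-0.288861)/4.243181 = -0.357123
Iteration 3:
  f(-0.357123) = -0.014865
  f'(-0.357123) = 3.811101
  x_3 = -0.357123 - (-0.014865)/3.811101 = -0.353222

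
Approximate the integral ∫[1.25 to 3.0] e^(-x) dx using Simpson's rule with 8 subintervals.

f(x) = e^(-x)
a = 1.25, b = 3.0, n = 8
h = (b - a)/n = 0.218750

Simpson's rule: (h/3)[f(x₀) + 4f(x₁) + 2f(x₂) + ... + f(xₙ)]

x_0 = 1.2500, f(x_0) = 0.286505, coefficient = 1
x_1 = 1.4688, f(x_1) = 0.230213, coefficient = 4
x_2 = 1.6875, f(x_2) = 0.184981, coefficient = 2
x_3 = 1.9062, f(x_3) = 0.148637, coefficient = 4
x_4 = 2.1250, f(x_4) = 0.119433, coefficient = 2
x_5 = 2.3438, f(x_5) = 0.095967, coefficient = 4
x_6 = 2.5625, f(x_6) = 0.077112, coefficient = 2
x_7 = 2.7812, f(x_7) = 0.061961, coefficient = 4
x_8 = 3.0000, f(x_8) = 0.049787, coefficient = 1

I ≈ (0.218750/3) × 3.246456 = 0.236721
Exact value: 0.236718
Error: 0.000003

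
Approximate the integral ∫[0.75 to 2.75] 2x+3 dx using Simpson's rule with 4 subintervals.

f(x) = 2x+3
a = 0.75, b = 2.75, n = 4
h = (b - a)/n = 0.500000

Simpson's rule: (h/3)[f(x₀) + 4f(x₁) + 2f(x₂) + ... + f(xₙ)]

x_0 = 0.7500, f(x_0) = 4.500000, coefficient = 1
x_1 = 1.2500, f(x_1) = 5.500000, coefficient = 4
x_2 = 1.7500, f(x_2) = 6.500000, coefficient = 2
x_3 = 2.2500, f(x_3) = 7.500000, coefficient = 4
x_4 = 2.7500, f(x_4) = 8.500000, coefficient = 1

I ≈ (0.500000/3) × 78.000000 = 13.000000
Exact value: 13.000000
Error: 0.000000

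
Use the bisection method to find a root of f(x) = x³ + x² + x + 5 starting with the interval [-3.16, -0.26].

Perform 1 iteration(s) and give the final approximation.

f(x) = x³ + x² + x + 5
Initial interval: [-3.16, -0.26]

Iteration 1:
  c_1 = (-3.160000 + (-0.260000))/2 = -1.710000
  f(c_1) = f(-1.710000) = 1.213889
  f(a) × f(c) < 0, new interval: [-3.160000, -1.710000]

After 1 iteration(s), the approximation is c_1 = -1.710000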